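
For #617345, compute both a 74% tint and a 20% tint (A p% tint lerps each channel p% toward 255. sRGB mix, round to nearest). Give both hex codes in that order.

#d6dbcf, #818f6a

#617345 is rgb(97, 115, 69).
74% tint:
  R: 97 + 0.74×(255−97) = 97 + 116.92 = 213.92 → 214
  G: 115 + 103.6 = 218.6 → 219
  B: 69 + 137.64 = 206.64 → 207
  → #d6dbcf
20% tint:
  R: 97 + 0.2×(255−97) = 97 + 31.6 = 128.6 → 129
  G: 115 + 28 = 143 → 143
  B: 69 + 0.2×(255−69) = 69 + 37.2 = 106.2 → 106
  → #818f6a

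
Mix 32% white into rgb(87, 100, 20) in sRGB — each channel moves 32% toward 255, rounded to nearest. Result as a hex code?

#8D965F

Lerp each channel 32% toward 255:
  R: 87 + 53.76 = 140.76 → 141
  G: 100 + 49.6 = 149.6 → 150
  B: 20 + 0.32×(255−20) = 20 + 75.2 = 95.2 → 95
rgb(141, 150, 95) = #8D965F.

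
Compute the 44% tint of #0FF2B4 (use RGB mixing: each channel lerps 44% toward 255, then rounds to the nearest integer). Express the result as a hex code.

#79F8D5

#0FF2B4 is rgb(15, 242, 180).
Per channel, c → c + 0.44(255 − c):
  R: 15 + 105.6 = 120.6 → 121
  G: 242 + 0.44×(255−242) = 242 + 5.72 = 247.72 → 248
  B: 180 + 0.44×(255−180) = 180 + 33 = 213 → 213
rgb(121, 248, 213) = #79F8D5.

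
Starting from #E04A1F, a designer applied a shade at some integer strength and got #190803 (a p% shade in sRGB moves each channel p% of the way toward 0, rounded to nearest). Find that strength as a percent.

89%

#E04A1F is rgb(224, 74, 31); #190803 is rgb(25, 8, 3).
On the R channel (widest range): 25 ≈ 224 + (p/100)(0 − 224), so p ≈ 100×(25 − 224)/(0 − 224) = -19900/-224 = 88.84.
p = 89 reproduces all three channels after rounding.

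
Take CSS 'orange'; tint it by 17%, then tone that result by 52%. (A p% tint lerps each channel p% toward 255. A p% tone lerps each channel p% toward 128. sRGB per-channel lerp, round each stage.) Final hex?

CSS orange is rgb(255, 165, 0).
Per channel, c → c + 0.17(255 − c):
  R: 255 + 0.17×(255−255) = 255 + 0 = 255 → 255
  G: 165 + 0.17×(255−165) = 165 + 15.3 = 180.3 → 180
  B: 0 + 0.17×(255−0) = 0 + 43.35 = 43.35 → 43
After the tint: rgb(255, 180, 43) = #FFB42B.
Per channel, c → c + 0.52(128 − c):
  R: 255 + 0.52×(128−255) = 255 − 66.04 = 188.96 → 189
  G: 180 − 27.04 = 152.96 → 153
  B: 43 + 0.52×(128−43) = 43 + 44.2 = 87.2 → 87
rgb(189, 153, 87) = #BD9957.

#BD9957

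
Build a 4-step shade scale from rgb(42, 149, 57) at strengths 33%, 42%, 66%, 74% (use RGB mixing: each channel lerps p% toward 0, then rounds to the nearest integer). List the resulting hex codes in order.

#1c6426, #185621, #0e3313, #0b270f

33%: (42 − 13.86 = 28.14→28, 149 − 49.17 = 99.83→100, 57 − 18.81 = 38.19→38) → #1c6426
42%: (42 − 17.64 = 24.36→24, 149 − 62.58 = 86.42→86, 57 − 23.94 = 33.06→33) → #185621
66%: (42 − 27.72 = 14.28→14, 149 − 98.34 = 50.66→51, 57 − 37.62 = 19.38→19) → #0e3313
74%: (42 − 31.08 = 10.92→11, 149 − 110.26 = 38.74→39, 57 − 42.18 = 14.82→15) → #0b270f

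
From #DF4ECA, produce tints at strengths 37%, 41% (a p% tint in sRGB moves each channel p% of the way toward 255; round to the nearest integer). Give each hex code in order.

#DF4ECA is rgb(223, 78, 202).
37%: (223 + 11.84 = 234.84→235, 78 + 65.49 = 143.49→143, 202 + 19.61 = 221.61→222) → #EB8FDE
41%: (223 + 13.12 = 236.12→236, 78 + 72.57 = 150.57→151, 202 + 21.73 = 223.73→224) → #EC97E0

#EB8FDE, #EC97E0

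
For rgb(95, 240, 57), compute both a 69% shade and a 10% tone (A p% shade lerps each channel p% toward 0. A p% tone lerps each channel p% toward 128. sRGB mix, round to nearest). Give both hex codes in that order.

#1d4a12, #62e540

69% shade:
  R: 95 + 0.69×(0−95) = 95 − 65.55 = 29.45 → 29
  G: 240 − 165.6 = 74.4 → 74
  B: 57 + 0.69×(0−57) = 57 − 39.33 = 17.67 → 18
  → #1d4a12
10% tone:
  R: 95 + 3.3 = 98.3 → 98
  G: 240 + 0.1×(128−240) = 240 − 11.2 = 228.8 → 229
  B: 57 + 0.1×(128−57) = 57 + 7.1 = 64.1 → 64
  → #62e540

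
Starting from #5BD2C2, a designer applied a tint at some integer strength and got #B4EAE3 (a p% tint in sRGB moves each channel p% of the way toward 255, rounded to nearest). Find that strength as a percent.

#5BD2C2 is rgb(91, 210, 194); #B4EAE3 is rgb(180, 234, 227).
On the R channel (widest range): 180 ≈ 91 + (p/100)(255 − 91), so p ≈ 100×(180 − 91)/(255 − 91) = 8900/164 = 54.27.
p = 54 reproduces all three channels after rounding.

54%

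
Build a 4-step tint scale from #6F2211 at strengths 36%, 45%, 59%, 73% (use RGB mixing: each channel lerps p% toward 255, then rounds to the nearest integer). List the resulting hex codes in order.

#6F2211 is rgb(111, 34, 17).
36%: (111 + 51.84 = 162.84→163, 34 + 79.56 = 113.56→114, 17 + 85.68 = 102.68→103) → #A37267
45%: (111 + 64.8 = 175.8→176, 34 + 99.45 = 133.45→133, 17 + 107.1 = 124.1→124) → #B0857C
59%: (111 + 84.96 = 195.96→196, 34 + 130.39 = 164.39→164, 17 + 140.42 = 157.42→157) → #C4A49D
73%: (111 + 105.12 = 216.12→216, 34 + 161.33 = 195.33→195, 17 + 173.74 = 190.74→191) → #D8C3BF

#A37267, #B0857C, #C4A49D, #D8C3BF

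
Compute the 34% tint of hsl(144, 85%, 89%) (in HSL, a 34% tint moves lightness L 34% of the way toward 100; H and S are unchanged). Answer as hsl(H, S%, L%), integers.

hsl(144, 85%, 93%)

L moves 34% from 89 toward 100: 89 + 3.74 = 92.74 → 93.
H and S are unchanged.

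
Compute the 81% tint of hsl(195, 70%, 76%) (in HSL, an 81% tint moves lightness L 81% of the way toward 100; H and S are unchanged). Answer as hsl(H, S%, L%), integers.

hsl(195, 70%, 95%)

L moves 81% from 76 toward 100: 76 + 19.44 = 95.44 → 95.
H and S are unchanged.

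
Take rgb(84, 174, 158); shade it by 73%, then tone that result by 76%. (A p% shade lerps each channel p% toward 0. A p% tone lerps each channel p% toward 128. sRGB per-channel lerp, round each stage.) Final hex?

A 73% shade moves each channel 73% toward 0:
  R: 84 − 61.32 = 22.68 → 23
  G: 174 + 0.73×(0−174) = 174 − 127.02 = 46.98 → 47
  B: 158 + 0.73×(0−158) = 158 − 115.34 = 42.66 → 43
After the shade: rgb(23, 47, 43) = #172F2B.
Per channel, c → c + 0.76(128 − c):
  R: 23 + 79.8 = 102.8 → 103
  G: 47 + 0.76×(128−47) = 47 + 61.56 = 108.56 → 109
  B: 43 + 64.6 = 107.6 → 108
rgb(103, 109, 108) = #676D6C.

#676D6C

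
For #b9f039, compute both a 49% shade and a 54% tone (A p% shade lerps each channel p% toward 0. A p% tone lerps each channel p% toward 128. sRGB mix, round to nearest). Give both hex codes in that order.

#b9f039 is rgb(185, 240, 57).
49% shade:
  R: 185 + 0.49×(0−185) = 185 − 90.65 = 94.35 → 94
  G: 240 + 0.49×(0−240) = 240 − 117.6 = 122.4 → 122
  B: 57 − 27.93 = 29.07 → 29
  → #5e7a1d
54% tone:
  R: 185 + 0.54×(128−185) = 185 − 30.78 = 154.22 → 154
  G: 240 + 0.54×(128−240) = 240 − 60.48 = 179.52 → 180
  B: 57 + 0.54×(128−57) = 57 + 38.34 = 95.34 → 95
  → #9ab45f

#5e7a1d, #9ab45f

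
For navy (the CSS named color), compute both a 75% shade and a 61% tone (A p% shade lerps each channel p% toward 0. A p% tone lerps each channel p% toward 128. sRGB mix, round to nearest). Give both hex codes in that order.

#000020, #4E4E80

CSS navy is rgb(0, 0, 128).
75% shade:
  R: 0 + 0 = 0 → 0
  G: 0 + 0.75×(0−0) = 0 + 0 = 0 → 0
  B: 128 + 0.75×(0−128) = 128 − 96 = 32 → 32
  → #000020
61% tone:
  R: 0 + 78.08 = 78.08 → 78
  G: 0 + 78.08 = 78.08 → 78
  B: 128 + 0.61×(128−128) = 128 + 0 = 128 → 128
  → #4E4E80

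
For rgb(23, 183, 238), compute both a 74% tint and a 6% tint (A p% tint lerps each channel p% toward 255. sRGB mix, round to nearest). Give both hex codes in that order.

74% tint:
  R: 23 + 0.74×(255−23) = 23 + 171.68 = 194.68 → 195
  G: 183 + 0.74×(255−183) = 183 + 53.28 = 236.28 → 236
  B: 238 + 0.74×(255−238) = 238 + 12.58 = 250.58 → 251
  → #C3ECFB
6% tint:
  R: 23 + 13.92 = 36.92 → 37
  G: 183 + 0.06×(255−183) = 183 + 4.32 = 187.32 → 187
  B: 238 + 1.02 = 239.02 → 239
  → #25BBEF

#C3ECFB, #25BBEF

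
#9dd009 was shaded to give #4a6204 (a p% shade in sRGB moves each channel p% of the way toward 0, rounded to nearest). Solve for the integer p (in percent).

#9dd009 is rgb(157, 208, 9); #4a6204 is rgb(74, 98, 4).
On the G channel (widest range): 98 ≈ 208 + (p/100)(0 − 208), so p ≈ 100×(98 − 208)/(0 − 208) = -11000/-208 = 52.88.
p = 53 reproduces all three channels after rounding.

53%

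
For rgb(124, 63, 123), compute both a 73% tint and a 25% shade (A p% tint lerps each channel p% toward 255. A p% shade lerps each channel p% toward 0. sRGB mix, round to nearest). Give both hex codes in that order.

#DCCBDB, #5D2F5C

73% tint:
  R: 124 + 0.73×(255−124) = 124 + 95.63 = 219.63 → 220
  G: 63 + 140.16 = 203.16 → 203
  B: 123 + 0.73×(255−123) = 123 + 96.36 = 219.36 → 219
  → #DCCBDB
25% shade:
  R: 124 + 0.25×(0−124) = 124 − 31 = 93 → 93
  G: 63 − 15.75 = 47.25 → 47
  B: 123 − 30.75 = 92.25 → 92
  → #5D2F5C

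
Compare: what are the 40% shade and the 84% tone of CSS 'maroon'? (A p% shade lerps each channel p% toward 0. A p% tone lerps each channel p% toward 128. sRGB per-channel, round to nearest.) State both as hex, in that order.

CSS maroon is rgb(128, 0, 0).
40% shade:
  R: 128 − 51.2 = 76.8 → 77
  G: 0 + 0.4×(0−0) = 0 + 0 = 0 → 0
  B: 0 + 0.4×(0−0) = 0 + 0 = 0 → 0
  → #4D0000
84% tone:
  R: 128 + 0.84×(128−128) = 128 + 0 = 128 → 128
  G: 0 + 0.84×(128−0) = 0 + 107.52 = 107.52 → 108
  B: 0 + 107.52 = 107.52 → 108
  → #806C6C

#4D0000, #806C6C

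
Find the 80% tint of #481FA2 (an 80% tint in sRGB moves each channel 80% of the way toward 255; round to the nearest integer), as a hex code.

#481FA2 is rgb(72, 31, 162).
Per channel, c → c + 0.8(255 − c):
  R: 72 + 0.8×(255−72) = 72 + 146.4 = 218.4 → 218
  G: 31 + 0.8×(255−31) = 31 + 179.2 = 210.2 → 210
  B: 162 + 0.8×(255−162) = 162 + 74.4 = 236.4 → 236
rgb(218, 210, 236) = #DAD2EC.

#DAD2EC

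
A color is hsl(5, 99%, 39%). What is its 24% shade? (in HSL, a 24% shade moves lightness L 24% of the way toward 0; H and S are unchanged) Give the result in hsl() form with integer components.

hsl(5, 99%, 30%)

L moves 24% from 39 toward 0: 39 − 9.36 = 29.64 → 30.
H and S are unchanged.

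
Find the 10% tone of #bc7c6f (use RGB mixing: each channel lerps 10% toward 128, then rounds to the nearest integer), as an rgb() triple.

#bc7c6f is rgb(188, 124, 111).
A 10% tone moves each channel 10% toward 128:
  R: 188 − 6 = 182 → 182
  G: 124 + 0.4 = 124.4 → 124
  B: 111 + 0.1×(128−111) = 111 + 1.7 = 112.7 → 113

rgb(182, 124, 113)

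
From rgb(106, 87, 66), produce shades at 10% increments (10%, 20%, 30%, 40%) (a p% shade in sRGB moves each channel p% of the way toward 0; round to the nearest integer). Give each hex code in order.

10%: (106 − 10.6 = 95.4→95, 87 − 8.7 = 78.3→78, 66 − 6.6 = 59.4→59) → #5f4e3b
20%: (106 − 21.2 = 84.8→85, 87 − 17.4 = 69.6→70, 66 − 13.2 = 52.8→53) → #554635
30%: (106 − 31.8 = 74.2→74, 87 − 26.1 = 60.9→61, 66 − 19.8 = 46.2→46) → #4a3d2e
40%: (106 − 42.4 = 63.6→64, 87 − 34.8 = 52.2→52, 66 − 26.4 = 39.6→40) → #403428

#5f4e3b, #554635, #4a3d2e, #403428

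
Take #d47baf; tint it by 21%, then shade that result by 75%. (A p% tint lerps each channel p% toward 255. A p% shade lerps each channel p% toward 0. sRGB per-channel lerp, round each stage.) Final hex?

#372630

#d47baf is rgb(212, 123, 175).
A 21% tint moves each channel 21% toward 255:
  R: 212 + 0.21×(255−212) = 212 + 9.03 = 221.03 → 221
  G: 123 + 27.72 = 150.72 → 151
  B: 175 + 0.21×(255−175) = 175 + 16.8 = 191.8 → 192
After the tint: rgb(221, 151, 192) = #dd97c0.
Per channel, c → c + 0.75(0 − c):
  R: 221 + 0.75×(0−221) = 221 − 165.75 = 55.25 → 55
  G: 151 + 0.75×(0−151) = 151 − 113.25 = 37.75 → 38
  B: 192 + 0.75×(0−192) = 192 − 144 = 48 → 48
rgb(55, 38, 48) = #372630.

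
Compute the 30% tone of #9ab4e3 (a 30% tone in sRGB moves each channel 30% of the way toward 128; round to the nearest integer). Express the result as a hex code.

#92a4c5

#9ab4e3 is rgb(154, 180, 227).
Per channel, c → c + 0.3(128 − c):
  R: 154 − 7.8 = 146.2 → 146
  G: 180 − 15.6 = 164.4 → 164
  B: 227 − 29.7 = 197.3 → 197
rgb(146, 164, 197) = #92a4c5.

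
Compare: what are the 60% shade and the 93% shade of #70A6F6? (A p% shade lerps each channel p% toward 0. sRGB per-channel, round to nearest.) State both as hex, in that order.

#2D4262, #080C11

#70A6F6 is rgb(112, 166, 246).
60% shade:
  R: 112 + 0.6×(0−112) = 112 − 67.2 = 44.8 → 45
  G: 166 − 99.6 = 66.4 → 66
  B: 246 + 0.6×(0−246) = 246 − 147.6 = 98.4 → 98
  → #2D4262
93% shade:
  R: 112 + 0.93×(0−112) = 112 − 104.16 = 7.84 → 8
  G: 166 − 154.38 = 11.62 → 12
  B: 246 + 0.93×(0−246) = 246 − 228.78 = 17.22 → 17
  → #080C11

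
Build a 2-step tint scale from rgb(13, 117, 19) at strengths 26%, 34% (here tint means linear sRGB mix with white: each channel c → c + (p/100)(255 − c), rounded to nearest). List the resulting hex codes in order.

26%: (13 + 62.92 = 75.92→76, 117 + 35.88 = 152.88→153, 19 + 61.36 = 80.36→80) → #4c9950
34%: (13 + 82.28 = 95.28→95, 117 + 46.92 = 163.92→164, 19 + 80.24 = 99.24→99) → #5fa463

#4c9950, #5fa463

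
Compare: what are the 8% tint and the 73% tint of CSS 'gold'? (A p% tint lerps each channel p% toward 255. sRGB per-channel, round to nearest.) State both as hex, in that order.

#FFDA14, #FFF4BA

CSS gold is rgb(255, 215, 0).
8% tint:
  R: 255 + 0.08×(255−255) = 255 + 0 = 255 → 255
  G: 215 + 0.08×(255−215) = 215 + 3.2 = 218.2 → 218
  B: 0 + 20.4 = 20.4 → 20
  → #FFDA14
73% tint:
  R: 255 + 0 = 255 → 255
  G: 215 + 0.73×(255−215) = 215 + 29.2 = 244.2 → 244
  B: 0 + 186.15 = 186.15 → 186
  → #FFF4BA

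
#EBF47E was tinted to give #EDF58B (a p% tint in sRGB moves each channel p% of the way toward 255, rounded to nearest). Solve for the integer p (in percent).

10%

#EBF47E is rgb(235, 244, 126); #EDF58B is rgb(237, 245, 139).
On the B channel (widest range): 139 ≈ 126 + (p/100)(255 − 126), so p ≈ 100×(139 − 126)/(255 − 126) = 1300/129 = 10.08.
p = 10 reproduces all three channels after rounding.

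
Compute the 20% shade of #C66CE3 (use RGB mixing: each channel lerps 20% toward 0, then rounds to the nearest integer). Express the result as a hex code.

#C66CE3 is rgb(198, 108, 227).
Lerp each channel 20% toward 0:
  R: 198 + 0.2×(0−198) = 198 − 39.6 = 158.4 → 158
  G: 108 + 0.2×(0−108) = 108 − 21.6 = 86.4 → 86
  B: 227 + 0.2×(0−227) = 227 − 45.4 = 181.6 → 182
rgb(158, 86, 182) = #9E56B6.

#9E56B6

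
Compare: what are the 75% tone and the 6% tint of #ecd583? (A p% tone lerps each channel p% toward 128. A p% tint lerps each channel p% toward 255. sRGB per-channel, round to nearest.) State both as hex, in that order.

#9b9581, #edd88a

#ecd583 is rgb(236, 213, 131).
75% tone:
  R: 236 + 0.75×(128−236) = 236 − 81 = 155 → 155
  G: 213 + 0.75×(128−213) = 213 − 63.75 = 149.25 → 149
  B: 131 + 0.75×(128−131) = 131 − 2.25 = 128.75 → 129
  → #9b9581
6% tint:
  R: 236 + 0.06×(255−236) = 236 + 1.14 = 237.14 → 237
  G: 213 + 2.52 = 215.52 → 216
  B: 131 + 7.44 = 138.44 → 138
  → #edd88a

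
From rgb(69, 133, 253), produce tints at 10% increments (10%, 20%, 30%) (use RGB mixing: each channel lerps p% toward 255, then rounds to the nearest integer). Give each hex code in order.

#5891fd, #6a9dfd, #7daafe

10%: (69 + 18.6 = 87.6→88, 133 + 12.2 = 145.2→145, 253→253) → #5891fd
20%: (69 + 37.2 = 106.2→106, 133 + 24.4 = 157.4→157, 253→253) → #6a9dfd
30%: (69 + 55.8 = 124.8→125, 133 + 36.6 = 169.6→170, 253 + 0.6 = 253.6→254) → #7daafe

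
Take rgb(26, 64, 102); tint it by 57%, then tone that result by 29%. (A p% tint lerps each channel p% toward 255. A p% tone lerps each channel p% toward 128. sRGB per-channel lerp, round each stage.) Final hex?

#95a0ab

A 57% tint moves each channel 57% toward 255:
  R: 26 + 130.53 = 156.53 → 157
  G: 64 + 0.57×(255−64) = 64 + 108.87 = 172.87 → 173
  B: 102 + 87.21 = 189.21 → 189
After the tint: rgb(157, 173, 189) = #9dadbd.
A 29% tone moves each channel 29% toward 128:
  R: 157 + 0.29×(128−157) = 157 − 8.41 = 148.59 → 149
  G: 173 + 0.29×(128−173) = 173 − 13.05 = 159.95 → 160
  B: 189 − 17.69 = 171.31 → 171
rgb(149, 160, 171) = #95a0ab.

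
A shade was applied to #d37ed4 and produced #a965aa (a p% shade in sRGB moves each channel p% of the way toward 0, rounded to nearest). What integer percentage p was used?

20%

#d37ed4 is rgb(211, 126, 212); #a965aa is rgb(169, 101, 170).
On the B channel (widest range): 170 ≈ 212 + (p/100)(0 − 212), so p ≈ 100×(170 − 212)/(0 − 212) = -4200/-212 = 19.81.
p = 20 reproduces all three channels after rounding.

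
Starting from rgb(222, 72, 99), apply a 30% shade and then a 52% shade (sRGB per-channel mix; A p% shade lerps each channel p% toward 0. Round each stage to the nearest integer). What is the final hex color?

Lerp each channel 30% toward 0:
  R: 222 − 66.6 = 155.4 → 155
  G: 72 + 0.3×(0−72) = 72 − 21.6 = 50.4 → 50
  B: 99 − 29.7 = 69.3 → 69
After the shade: rgb(155, 50, 69) = #9b3245.
A 52% shade moves each channel 52% toward 0:
  R: 155 + 0.52×(0−155) = 155 − 80.6 = 74.4 → 74
  G: 50 + 0.52×(0−50) = 50 − 26 = 24 → 24
  B: 69 − 35.88 = 33.12 → 33
rgb(74, 24, 33) = #4a1821.

#4a1821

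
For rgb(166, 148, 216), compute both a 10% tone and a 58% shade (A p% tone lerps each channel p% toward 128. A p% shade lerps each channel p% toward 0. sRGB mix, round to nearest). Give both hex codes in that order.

#A292CF, #463E5B

10% tone:
  R: 166 + 0.1×(128−166) = 166 − 3.8 = 162.2 → 162
  G: 148 + 0.1×(128−148) = 148 − 2 = 146 → 146
  B: 216 − 8.8 = 207.2 → 207
  → #A292CF
58% shade:
  R: 166 + 0.58×(0−166) = 166 − 96.28 = 69.72 → 70
  G: 148 + 0.58×(0−148) = 148 − 85.84 = 62.16 → 62
  B: 216 + 0.58×(0−216) = 216 − 125.28 = 90.72 → 91
  → #463E5B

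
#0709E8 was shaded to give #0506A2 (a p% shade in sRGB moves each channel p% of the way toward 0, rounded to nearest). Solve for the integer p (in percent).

30%

#0709E8 is rgb(7, 9, 232); #0506A2 is rgb(5, 6, 162).
On the B channel (widest range): 162 ≈ 232 + (p/100)(0 − 232), so p ≈ 100×(162 − 232)/(0 − 232) = -7000/-232 = 30.17.
p = 30 reproduces all three channels after rounding.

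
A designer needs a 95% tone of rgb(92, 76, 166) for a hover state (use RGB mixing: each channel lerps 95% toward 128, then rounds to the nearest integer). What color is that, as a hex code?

#7E7D82

Per channel, c → c + 0.95(128 − c):
  R: 92 + 0.95×(128−92) = 92 + 34.2 = 126.2 → 126
  G: 76 + 49.4 = 125.4 → 125
  B: 166 + 0.95×(128−166) = 166 − 36.1 = 129.9 → 130
rgb(126, 125, 130) = #7E7D82.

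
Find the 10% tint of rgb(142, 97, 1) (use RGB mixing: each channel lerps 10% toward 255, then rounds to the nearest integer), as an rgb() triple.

rgb(153, 113, 26)

Per channel, c → c + 0.1(255 − c):
  R: 142 + 0.1×(255−142) = 142 + 11.3 = 153.3 → 153
  G: 97 + 15.8 = 112.8 → 113
  B: 1 + 0.1×(255−1) = 1 + 25.4 = 26.4 → 26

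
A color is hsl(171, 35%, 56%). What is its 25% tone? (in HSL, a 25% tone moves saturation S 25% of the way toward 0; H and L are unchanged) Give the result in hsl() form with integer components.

hsl(171, 26%, 56%)

S moves 25% from 35 toward 0: 35 − 8.75 = 26.25 → 26.
H and L are unchanged.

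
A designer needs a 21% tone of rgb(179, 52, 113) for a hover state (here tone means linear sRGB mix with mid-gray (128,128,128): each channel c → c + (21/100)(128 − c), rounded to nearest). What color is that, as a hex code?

#A84474

Per channel, c → c + 0.21(128 − c):
  R: 179 + 0.21×(128−179) = 179 − 10.71 = 168.29 → 168
  G: 52 + 15.96 = 67.96 → 68
  B: 113 + 0.21×(128−113) = 113 + 3.15 = 116.15 → 116
rgb(168, 68, 116) = #A84474.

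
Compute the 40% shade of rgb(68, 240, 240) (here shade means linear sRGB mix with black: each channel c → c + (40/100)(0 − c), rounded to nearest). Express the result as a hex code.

Lerp each channel 40% toward 0:
  R: 68 + 0.4×(0−68) = 68 − 27.2 = 40.8 → 41
  G: 240 + 0.4×(0−240) = 240 − 96 = 144 → 144
  B: 240 + 0.4×(0−240) = 240 − 96 = 144 → 144
rgb(41, 144, 144) = #299090.

#299090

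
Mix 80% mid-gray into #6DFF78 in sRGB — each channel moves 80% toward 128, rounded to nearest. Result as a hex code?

#6DFF78 is rgb(109, 255, 120).
Per channel, c → c + 0.8(128 − c):
  R: 109 + 15.2 = 124.2 → 124
  G: 255 + 0.8×(128−255) = 255 − 101.6 = 153.4 → 153
  B: 120 + 0.8×(128−120) = 120 + 6.4 = 126.4 → 126
rgb(124, 153, 126) = #7C997E.

#7C997E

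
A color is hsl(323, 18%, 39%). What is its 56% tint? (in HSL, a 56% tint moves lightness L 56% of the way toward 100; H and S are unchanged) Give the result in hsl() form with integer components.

L moves 56% from 39 toward 100: 39 + 34.16 = 73.16 → 73.
H and S are unchanged.

hsl(323, 18%, 73%)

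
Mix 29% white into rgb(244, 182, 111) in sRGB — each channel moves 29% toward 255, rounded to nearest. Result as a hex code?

Lerp each channel 29% toward 255:
  R: 244 + 0.29×(255−244) = 244 + 3.19 = 247.19 → 247
  G: 182 + 0.29×(255−182) = 182 + 21.17 = 203.17 → 203
  B: 111 + 41.76 = 152.76 → 153
rgb(247, 203, 153) = #f7cb99.

#f7cb99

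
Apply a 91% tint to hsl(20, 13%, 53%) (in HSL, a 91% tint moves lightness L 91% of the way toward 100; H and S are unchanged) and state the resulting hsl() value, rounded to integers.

L moves 91% from 53 toward 100: 53 + 42.77 = 95.77 → 96.
H and S are unchanged.

hsl(20, 13%, 96%)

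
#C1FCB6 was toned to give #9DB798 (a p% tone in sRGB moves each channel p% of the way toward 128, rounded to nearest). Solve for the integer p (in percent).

56%

#C1FCB6 is rgb(193, 252, 182); #9DB798 is rgb(157, 183, 152).
On the G channel (widest range): 183 ≈ 252 + (p/100)(128 − 252), so p ≈ 100×(183 − 252)/(128 − 252) = -6900/-124 = 55.65.
p = 56 reproduces all three channels after rounding.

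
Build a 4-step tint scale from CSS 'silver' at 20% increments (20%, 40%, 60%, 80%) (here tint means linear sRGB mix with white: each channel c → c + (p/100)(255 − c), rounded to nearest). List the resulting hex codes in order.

CSS silver is rgb(192, 192, 192).
20%: (192 + 12.6 = 204.6→205, 192 + 12.6 = 204.6→205, 192 + 12.6 = 204.6→205) → #CDCDCD
40%: (192 + 25.2 = 217.2→217, 192 + 25.2 = 217.2→217, 192 + 25.2 = 217.2→217) → #D9D9D9
60%: (192 + 37.8 = 229.8→230, 192 + 37.8 = 229.8→230, 192 + 37.8 = 229.8→230) → #E6E6E6
80%: (192 + 50.4 = 242.4→242, 192 + 50.4 = 242.4→242, 192 + 50.4 = 242.4→242) → #F2F2F2

#CDCDCD, #D9D9D9, #E6E6E6, #F2F2F2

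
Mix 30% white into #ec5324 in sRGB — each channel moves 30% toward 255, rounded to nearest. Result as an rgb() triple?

#ec5324 is rgb(236, 83, 36).
A 30% tint moves each channel 30% toward 255:
  R: 236 + 5.7 = 241.7 → 242
  G: 83 + 0.3×(255−83) = 83 + 51.6 = 134.6 → 135
  B: 36 + 0.3×(255−36) = 36 + 65.7 = 101.7 → 102

rgb(242, 135, 102)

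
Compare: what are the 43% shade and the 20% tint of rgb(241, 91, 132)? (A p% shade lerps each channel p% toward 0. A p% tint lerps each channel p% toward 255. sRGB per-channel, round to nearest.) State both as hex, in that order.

43% shade:
  R: 241 − 103.63 = 137.37 → 137
  G: 91 − 39.13 = 51.87 → 52
  B: 132 + 0.43×(0−132) = 132 − 56.76 = 75.24 → 75
  → #89344b
20% tint:
  R: 241 + 0.2×(255−241) = 241 + 2.8 = 243.8 → 244
  G: 91 + 0.2×(255−91) = 91 + 32.8 = 123.8 → 124
  B: 132 + 0.2×(255−132) = 132 + 24.6 = 156.6 → 157
  → #f47c9d

#89344b, #f47c9d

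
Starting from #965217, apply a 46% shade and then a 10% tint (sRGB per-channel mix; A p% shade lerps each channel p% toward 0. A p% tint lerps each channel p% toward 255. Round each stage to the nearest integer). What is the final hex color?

#624124

#965217 is rgb(150, 82, 23).
Per channel, c → c + 0.46(0 − c):
  R: 150 + 0.46×(0−150) = 150 − 69 = 81 → 81
  G: 82 + 0.46×(0−82) = 82 − 37.72 = 44.28 → 44
  B: 23 + 0.46×(0−23) = 23 − 10.58 = 12.42 → 12
After the shade: rgb(81, 44, 12) = #512c0c.
Per channel, c → c + 0.1(255 − c):
  R: 81 + 17.4 = 98.4 → 98
  G: 44 + 0.1×(255−44) = 44 + 21.1 = 65.1 → 65
  B: 12 + 0.1×(255−12) = 12 + 24.3 = 36.3 → 36
rgb(98, 65, 36) = #624124.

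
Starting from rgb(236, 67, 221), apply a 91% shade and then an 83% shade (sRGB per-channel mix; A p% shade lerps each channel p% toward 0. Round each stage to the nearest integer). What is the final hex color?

#040103

A 91% shade moves each channel 91% toward 0:
  R: 236 − 214.76 = 21.24 → 21
  G: 67 + 0.91×(0−67) = 67 − 60.97 = 6.03 → 6
  B: 221 + 0.91×(0−221) = 221 − 201.11 = 19.89 → 20
After the shade: rgb(21, 6, 20) = #150614.
Per channel, c → c + 0.83(0 − c):
  R: 21 − 17.43 = 3.57 → 4
  G: 6 + 0.83×(0−6) = 6 − 4.98 = 1.02 → 1
  B: 20 + 0.83×(0−20) = 20 − 16.6 = 3.4 → 3
rgb(4, 1, 3) = #040103.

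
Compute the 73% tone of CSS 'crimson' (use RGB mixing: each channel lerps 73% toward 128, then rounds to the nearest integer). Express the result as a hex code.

CSS crimson is rgb(220, 20, 60).
Lerp each channel 73% toward 128:
  R: 220 + 0.73×(128−220) = 220 − 67.16 = 152.84 → 153
  G: 20 + 0.73×(128−20) = 20 + 78.84 = 98.84 → 99
  B: 60 + 49.64 = 109.64 → 110
rgb(153, 99, 110) = #99636E.

#99636E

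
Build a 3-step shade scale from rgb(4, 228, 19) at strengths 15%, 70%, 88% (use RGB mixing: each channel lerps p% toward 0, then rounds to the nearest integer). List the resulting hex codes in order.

15%: (4 − 0.6 = 3.4→3, 228 − 34.2 = 193.8→194, 19 − 2.85 = 16.15→16) → #03c210
70%: (4 − 2.8 = 1.2→1, 228 − 159.6 = 68.4→68, 19 − 13.3 = 5.7→6) → #014406
88%: (4 − 3.52 = 0.48→0, 228 − 200.64 = 27.36→27, 19 − 16.72 = 2.28→2) → #001b02

#03c210, #014406, #001b02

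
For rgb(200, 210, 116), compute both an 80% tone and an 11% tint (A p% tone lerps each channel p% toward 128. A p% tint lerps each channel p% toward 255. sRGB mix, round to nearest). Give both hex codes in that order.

80% tone:
  R: 200 − 57.6 = 142.4 → 142
  G: 210 + 0.8×(128−210) = 210 − 65.6 = 144.4 → 144
  B: 116 + 9.6 = 125.6 → 126
  → #8E907E
11% tint:
  R: 200 + 6.05 = 206.05 → 206
  G: 210 + 4.95 = 214.95 → 215
  B: 116 + 0.11×(255−116) = 116 + 15.29 = 131.29 → 131
  → #CED783

#8E907E, #CED783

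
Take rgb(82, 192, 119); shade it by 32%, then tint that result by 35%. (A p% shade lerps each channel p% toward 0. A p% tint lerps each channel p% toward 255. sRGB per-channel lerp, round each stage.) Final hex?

#7eae8e

Per channel, c → c + 0.32(0 − c):
  R: 82 + 0.32×(0−82) = 82 − 26.24 = 55.76 → 56
  G: 192 + 0.32×(0−192) = 192 − 61.44 = 130.56 → 131
  B: 119 + 0.32×(0−119) = 119 − 38.08 = 80.92 → 81
After the shade: rgb(56, 131, 81) = #388351.
Per channel, c → c + 0.35(255 − c):
  R: 56 + 0.35×(255−56) = 56 + 69.65 = 125.65 → 126
  G: 131 + 0.35×(255−131) = 131 + 43.4 = 174.4 → 174
  B: 81 + 0.35×(255−81) = 81 + 60.9 = 141.9 → 142
rgb(126, 174, 142) = #7eae8e.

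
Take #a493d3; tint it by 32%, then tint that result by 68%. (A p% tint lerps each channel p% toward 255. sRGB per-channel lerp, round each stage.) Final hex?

#a493d3 is rgb(164, 147, 211).
A 32% tint moves each channel 32% toward 255:
  R: 164 + 0.32×(255−164) = 164 + 29.12 = 193.12 → 193
  G: 147 + 0.32×(255−147) = 147 + 34.56 = 181.56 → 182
  B: 211 + 14.08 = 225.08 → 225
After the tint: rgb(193, 182, 225) = #c1b6e1.
A 68% tint moves each channel 68% toward 255:
  R: 193 + 42.16 = 235.16 → 235
  G: 182 + 0.68×(255−182) = 182 + 49.64 = 231.64 → 232
  B: 225 + 20.4 = 245.4 → 245
rgb(235, 232, 245) = #ebe8f5.

#ebe8f5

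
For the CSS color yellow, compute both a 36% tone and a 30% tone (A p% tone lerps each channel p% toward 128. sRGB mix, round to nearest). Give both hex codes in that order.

CSS yellow is rgb(255, 255, 0).
36% tone:
  R: 255 − 45.72 = 209.28 → 209
  G: 255 − 45.72 = 209.28 → 209
  B: 0 + 46.08 = 46.08 → 46
  → #D1D12E
30% tone:
  R: 255 − 38.1 = 216.9 → 217
  G: 255 + 0.3×(128−255) = 255 − 38.1 = 216.9 → 217
  B: 0 + 0.3×(128−0) = 0 + 38.4 = 38.4 → 38
  → #D9D926

#D1D12E, #D9D926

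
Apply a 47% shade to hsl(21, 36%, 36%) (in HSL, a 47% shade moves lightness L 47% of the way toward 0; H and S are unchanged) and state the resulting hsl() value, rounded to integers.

hsl(21, 36%, 19%)

L moves 47% from 36 toward 0: 36 − 16.92 = 19.08 → 19.
H and S are unchanged.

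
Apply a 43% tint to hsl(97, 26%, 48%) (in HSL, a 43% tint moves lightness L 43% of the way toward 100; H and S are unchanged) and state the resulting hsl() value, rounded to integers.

hsl(97, 26%, 70%)

L moves 43% from 48 toward 100: 48 + 22.36 = 70.36 → 70.
H and S are unchanged.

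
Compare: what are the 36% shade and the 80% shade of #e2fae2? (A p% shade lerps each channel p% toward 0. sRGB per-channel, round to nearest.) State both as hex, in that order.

#e2fae2 is rgb(226, 250, 226).
36% shade:
  R: 226 + 0.36×(0−226) = 226 − 81.36 = 144.64 → 145
  G: 250 − 90 = 160 → 160
  B: 226 + 0.36×(0−226) = 226 − 81.36 = 144.64 → 145
  → #91a091
80% shade:
  R: 226 + 0.8×(0−226) = 226 − 180.8 = 45.2 → 45
  G: 250 − 200 = 50 → 50
  B: 226 + 0.8×(0−226) = 226 − 180.8 = 45.2 → 45
  → #2d322d

#91a091, #2d322d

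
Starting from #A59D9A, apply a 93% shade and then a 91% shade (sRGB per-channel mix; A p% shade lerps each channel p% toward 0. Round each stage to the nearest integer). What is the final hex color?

#010101

#A59D9A is rgb(165, 157, 154).
Lerp each channel 93% toward 0:
  R: 165 + 0.93×(0−165) = 165 − 153.45 = 11.55 → 12
  G: 157 − 146.01 = 10.99 → 11
  B: 154 + 0.93×(0−154) = 154 − 143.22 = 10.78 → 11
After the shade: rgb(12, 11, 11) = #0C0B0B.
Per channel, c → c + 0.91(0 − c):
  R: 12 + 0.91×(0−12) = 12 − 10.92 = 1.08 → 1
  G: 11 − 10.01 = 0.99 → 1
  B: 11 + 0.91×(0−11) = 11 − 10.01 = 0.99 → 1
rgb(1, 1, 1) = #010101.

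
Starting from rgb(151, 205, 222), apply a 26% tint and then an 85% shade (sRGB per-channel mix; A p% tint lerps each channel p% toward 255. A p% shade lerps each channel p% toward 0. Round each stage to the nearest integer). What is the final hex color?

#1b2123

A 26% tint moves each channel 26% toward 255:
  R: 151 + 27.04 = 178.04 → 178
  G: 205 + 0.26×(255−205) = 205 + 13 = 218 → 218
  B: 222 + 8.58 = 230.58 → 231
After the tint: rgb(178, 218, 231) = #b2dae7.
Lerp each channel 85% toward 0:
  R: 178 − 151.3 = 26.7 → 27
  G: 218 − 185.3 = 32.7 → 33
  B: 231 − 196.35 = 34.65 → 35
rgb(27, 33, 35) = #1b2123.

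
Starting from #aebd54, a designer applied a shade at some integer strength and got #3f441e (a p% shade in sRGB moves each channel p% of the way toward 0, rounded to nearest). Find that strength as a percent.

#aebd54 is rgb(174, 189, 84); #3f441e is rgb(63, 68, 30).
On the G channel (widest range): 68 ≈ 189 + (p/100)(0 − 189), so p ≈ 100×(68 − 189)/(0 − 189) = -12100/-189 = 64.02.
p = 64 reproduces all three channels after rounding.

64%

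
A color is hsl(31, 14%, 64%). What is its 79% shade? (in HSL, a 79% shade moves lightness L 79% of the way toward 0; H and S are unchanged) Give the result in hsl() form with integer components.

hsl(31, 14%, 13%)

L moves 79% from 64 toward 0: 64 − 50.56 = 13.44 → 13.
H and S are unchanged.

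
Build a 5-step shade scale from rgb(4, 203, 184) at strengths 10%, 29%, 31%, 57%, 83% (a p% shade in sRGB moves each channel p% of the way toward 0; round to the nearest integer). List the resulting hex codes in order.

#04b7a6, #039083, #038c7f, #02574f, #01231f

10%: (4→4, 203 − 20.3 = 182.7→183, 184 − 18.4 = 165.6→166) → #04b7a6
29%: (4 − 1.16 = 2.84→3, 203 − 58.87 = 144.13→144, 184 − 53.36 = 130.64→131) → #039083
31%: (4 − 1.24 = 2.76→3, 203 − 62.93 = 140.07→140, 184 − 57.04 = 126.96→127) → #038c7f
57%: (4 − 2.28 = 1.72→2, 203 − 115.71 = 87.29→87, 184 − 104.88 = 79.12→79) → #02574f
83%: (4 − 3.32 = 0.68→1, 203 − 168.49 = 34.51→35, 184 − 152.72 = 31.28→31) → #01231f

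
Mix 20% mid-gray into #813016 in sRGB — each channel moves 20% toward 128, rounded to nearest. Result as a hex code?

#813016 is rgb(129, 48, 22).
Per channel, c → c + 0.2(128 − c):
  R: 129 + 0.2×(128−129) = 129 − 0.2 = 128.8 → 129
  G: 48 + 16 = 64 → 64
  B: 22 + 0.2×(128−22) = 22 + 21.2 = 43.2 → 43
rgb(129, 64, 43) = #81402B.

#81402B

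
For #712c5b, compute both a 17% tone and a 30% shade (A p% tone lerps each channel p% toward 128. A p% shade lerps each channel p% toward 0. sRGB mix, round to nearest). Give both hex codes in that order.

#712c5b is rgb(113, 44, 91).
17% tone:
  R: 113 + 0.17×(128−113) = 113 + 2.55 = 115.55 → 116
  G: 44 + 0.17×(128−44) = 44 + 14.28 = 58.28 → 58
  B: 91 + 0.17×(128−91) = 91 + 6.29 = 97.29 → 97
  → #743a61
30% shade:
  R: 113 + 0.3×(0−113) = 113 − 33.9 = 79.1 → 79
  G: 44 + 0.3×(0−44) = 44 − 13.2 = 30.8 → 31
  B: 91 + 0.3×(0−91) = 91 − 27.3 = 63.7 → 64
  → #4f1f40

#743a61, #4f1f40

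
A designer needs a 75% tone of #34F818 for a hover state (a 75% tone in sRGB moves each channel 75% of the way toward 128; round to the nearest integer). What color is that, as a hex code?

#34F818 is rgb(52, 248, 24).
Lerp each channel 75% toward 128:
  R: 52 + 57 = 109 → 109
  G: 248 + 0.75×(128−248) = 248 − 90 = 158 → 158
  B: 24 + 0.75×(128−24) = 24 + 78 = 102 → 102
rgb(109, 158, 102) = #6D9E66.

#6D9E66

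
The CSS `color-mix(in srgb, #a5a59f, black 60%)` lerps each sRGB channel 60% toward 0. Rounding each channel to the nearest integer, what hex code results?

#a5a59f is rgb(165, 165, 159).
Lerp each channel 60% toward 0:
  R: 165 − 99 = 66 → 66
  G: 165 + 0.6×(0−165) = 165 − 99 = 66 → 66
  B: 159 + 0.6×(0−159) = 159 − 95.4 = 63.6 → 64
rgb(66, 66, 64) = #424240.

#424240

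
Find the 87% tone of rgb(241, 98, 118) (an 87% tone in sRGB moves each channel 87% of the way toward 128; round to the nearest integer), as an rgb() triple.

Per channel, c → c + 0.87(128 − c):
  R: 241 + 0.87×(128−241) = 241 − 98.31 = 142.69 → 143
  G: 98 + 26.1 = 124.1 → 124
  B: 118 + 8.7 = 126.7 → 127

rgb(143, 124, 127)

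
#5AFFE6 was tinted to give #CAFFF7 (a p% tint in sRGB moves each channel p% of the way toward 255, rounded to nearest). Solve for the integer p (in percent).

#5AFFE6 is rgb(90, 255, 230); #CAFFF7 is rgb(202, 255, 247).
On the R channel (widest range): 202 ≈ 90 + (p/100)(255 − 90), so p ≈ 100×(202 − 90)/(255 − 90) = 11200/165 = 67.88.
p = 68 reproduces all three channels after rounding.

68%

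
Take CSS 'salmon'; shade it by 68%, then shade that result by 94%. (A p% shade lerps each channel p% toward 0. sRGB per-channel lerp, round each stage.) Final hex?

CSS salmon is rgb(250, 128, 114).
Lerp each channel 68% toward 0:
  R: 250 − 170 = 80 → 80
  G: 128 + 0.68×(0−128) = 128 − 87.04 = 40.96 → 41
  B: 114 + 0.68×(0−114) = 114 − 77.52 = 36.48 → 36
After the shade: rgb(80, 41, 36) = #502924.
Lerp each channel 94% toward 0:
  R: 80 + 0.94×(0−80) = 80 − 75.2 = 4.8 → 5
  G: 41 − 38.54 = 2.46 → 2
  B: 36 + 0.94×(0−36) = 36 − 33.84 = 2.16 → 2
rgb(5, 2, 2) = #050202.

#050202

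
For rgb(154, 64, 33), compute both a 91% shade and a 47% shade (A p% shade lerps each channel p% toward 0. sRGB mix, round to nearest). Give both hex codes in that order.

#0e0603, #522211

91% shade:
  R: 154 − 140.14 = 13.86 → 14
  G: 64 − 58.24 = 5.76 → 6
  B: 33 − 30.03 = 2.97 → 3
  → #0e0603
47% shade:
  R: 154 − 72.38 = 81.62 → 82
  G: 64 − 30.08 = 33.92 → 34
  B: 33 + 0.47×(0−33) = 33 − 15.51 = 17.49 → 17
  → #522211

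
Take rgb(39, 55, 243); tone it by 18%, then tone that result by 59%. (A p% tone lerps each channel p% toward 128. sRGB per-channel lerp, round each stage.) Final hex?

Per channel, c → c + 0.18(128 − c):
  R: 39 + 0.18×(128−39) = 39 + 16.02 = 55.02 → 55
  G: 55 + 13.14 = 68.14 → 68
  B: 243 − 20.7 = 222.3 → 222
After the tone: rgb(55, 68, 222) = #3744DE.
Lerp each channel 59% toward 128:
  R: 55 + 43.07 = 98.07 → 98
  G: 68 + 35.4 = 103.4 → 103
  B: 222 − 55.46 = 166.54 → 167
rgb(98, 103, 167) = #6267A7.

#6267A7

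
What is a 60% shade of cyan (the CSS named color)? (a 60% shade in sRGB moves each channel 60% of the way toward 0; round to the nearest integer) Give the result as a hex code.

#006666

CSS cyan is rgb(0, 255, 255).
A 60% shade moves each channel 60% toward 0:
  R: 0 + 0.6×(0−0) = 0 + 0 = 0 → 0
  G: 255 − 153 = 102 → 102
  B: 255 − 153 = 102 → 102
rgb(0, 102, 102) = #006666.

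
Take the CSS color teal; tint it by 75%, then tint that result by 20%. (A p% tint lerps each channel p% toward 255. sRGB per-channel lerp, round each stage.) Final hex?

CSS teal is rgb(0, 128, 128).
Lerp each channel 75% toward 255:
  R: 0 + 0.75×(255−0) = 0 + 191.25 = 191.25 → 191
  G: 128 + 95.25 = 223.25 → 223
  B: 128 + 95.25 = 223.25 → 223
After the tint: rgb(191, 223, 223) = #BFDFDF.
Lerp each channel 20% toward 255:
  R: 191 + 0.2×(255−191) = 191 + 12.8 = 203.8 → 204
  G: 223 + 0.2×(255−223) = 223 + 6.4 = 229.4 → 229
  B: 223 + 0.2×(255−223) = 223 + 6.4 = 229.4 → 229
rgb(204, 229, 229) = #CCE5E5.

#CCE5E5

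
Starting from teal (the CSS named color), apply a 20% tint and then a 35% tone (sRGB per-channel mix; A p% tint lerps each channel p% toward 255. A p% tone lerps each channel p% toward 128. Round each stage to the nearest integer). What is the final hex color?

CSS teal is rgb(0, 128, 128).
A 20% tint moves each channel 20% toward 255:
  R: 0 + 0.2×(255−0) = 0 + 51 = 51 → 51
  G: 128 + 25.4 = 153.4 → 153
  B: 128 + 0.2×(255−128) = 128 + 25.4 = 153.4 → 153
After the tint: rgb(51, 153, 153) = #339999.
Lerp each channel 35% toward 128:
  R: 51 + 26.95 = 77.95 → 78
  G: 153 + 0.35×(128−153) = 153 − 8.75 = 144.25 → 144
  B: 153 + 0.35×(128−153) = 153 − 8.75 = 144.25 → 144
rgb(78, 144, 144) = #4e9090.

#4e9090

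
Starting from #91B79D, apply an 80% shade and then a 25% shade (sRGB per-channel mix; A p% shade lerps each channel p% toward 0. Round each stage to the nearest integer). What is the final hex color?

#161C17

#91B79D is rgb(145, 183, 157).
An 80% shade moves each channel 80% toward 0:
  R: 145 + 0.8×(0−145) = 145 − 116 = 29 → 29
  G: 183 + 0.8×(0−183) = 183 − 146.4 = 36.6 → 37
  B: 157 + 0.8×(0−157) = 157 − 125.6 = 31.4 → 31
After the shade: rgb(29, 37, 31) = #1D251F.
Per channel, c → c + 0.25(0 − c):
  R: 29 − 7.25 = 21.75 → 22
  G: 37 + 0.25×(0−37) = 37 − 9.25 = 27.75 → 28
  B: 31 + 0.25×(0−31) = 31 − 7.75 = 23.25 → 23
rgb(22, 28, 23) = #161C17.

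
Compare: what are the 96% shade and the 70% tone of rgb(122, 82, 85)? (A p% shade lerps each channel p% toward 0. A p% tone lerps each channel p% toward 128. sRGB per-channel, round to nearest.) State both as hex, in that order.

#050303, #7E7273

96% shade:
  R: 122 + 0.96×(0−122) = 122 − 117.12 = 4.88 → 5
  G: 82 + 0.96×(0−82) = 82 − 78.72 = 3.28 → 3
  B: 85 + 0.96×(0−85) = 85 − 81.6 = 3.4 → 3
  → #050303
70% tone:
  R: 122 + 4.2 = 126.2 → 126
  G: 82 + 0.7×(128−82) = 82 + 32.2 = 114.2 → 114
  B: 85 + 0.7×(128−85) = 85 + 30.1 = 115.1 → 115
  → #7E7273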